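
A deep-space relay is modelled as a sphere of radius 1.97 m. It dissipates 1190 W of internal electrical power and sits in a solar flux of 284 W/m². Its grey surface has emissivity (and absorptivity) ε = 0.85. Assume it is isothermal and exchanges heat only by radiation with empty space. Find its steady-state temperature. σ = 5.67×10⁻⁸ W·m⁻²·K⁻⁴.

At steady state, absorbed solar power + internal power = radiated power.
Absorbed: α·S·A_cross = 0.85·284·12.19 = 2943 W (cross-section πr²).
Total input = 2943 + 1190 = 4133 W.
Radiated: εσ·A_surf·T⁴ with A_surf = 4πr² = 48.77 m².
T⁴ = 4133/(0.85·5.67×10⁻⁸·48.77) = 1.758×10⁹ K⁴.

T ≈ 205 K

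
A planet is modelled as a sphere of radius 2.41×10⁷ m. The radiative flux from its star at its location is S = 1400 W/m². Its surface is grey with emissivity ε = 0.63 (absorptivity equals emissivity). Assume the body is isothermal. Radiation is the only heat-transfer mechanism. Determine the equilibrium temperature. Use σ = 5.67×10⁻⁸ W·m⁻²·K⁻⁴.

At equilibrium, absorbed power = emitted power.
Absorbing cross-section = πr² = 1.825×10¹⁵ m²; emitting surface = 4πr² = 7.299×10¹⁵ m² (ratio 4).
εS·A_cross = εσ·A_surf·T⁴  ⇒  T⁴ = S/(4σ)   (ε cancels).
T⁴ = 1400/(4·5.67×10⁻⁸) = 6.173×10⁹ K⁴.
T = (6.173×10⁹)^(1/4).

T ≈ 280 K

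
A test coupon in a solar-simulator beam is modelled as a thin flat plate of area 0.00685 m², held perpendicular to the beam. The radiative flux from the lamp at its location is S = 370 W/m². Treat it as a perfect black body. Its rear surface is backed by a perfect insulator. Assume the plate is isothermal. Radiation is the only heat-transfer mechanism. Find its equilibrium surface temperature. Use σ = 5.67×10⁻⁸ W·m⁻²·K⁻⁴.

T ≈ 284 K

At equilibrium, absorbed power = emitted power.
Absorbing cross-section = A = 0.006850 m²; emitting surface = A = 0.006850 m² (ratio 1).
S·A_cross = εσ·A_surf·T⁴  ⇒  T⁴ = S/(1σ).
T⁴ = 1.00·370/(1·5.67×10⁻⁸) = 6.526×10⁹ K⁴.
T = (6.526×10⁹)^(1/4).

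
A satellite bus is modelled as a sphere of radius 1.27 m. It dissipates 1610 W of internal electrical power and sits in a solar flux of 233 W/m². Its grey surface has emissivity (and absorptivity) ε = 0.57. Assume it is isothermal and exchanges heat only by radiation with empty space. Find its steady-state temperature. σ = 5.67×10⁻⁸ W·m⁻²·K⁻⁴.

T ≈ 243 K

At steady state, absorbed solar power + internal power = radiated power.
Absorbed: α·S·A_cross = 0.57·233·5.067 = 673.0 W (cross-section πr²).
Total input = 673.0 + 1610 = 2283 W.
Radiated: εσ·A_surf·T⁴ with A_surf = 4πr² = 20.27 m².
T⁴ = 2283/(0.57·5.67×10⁻⁸·20.27) = 3.485×10⁹ K⁴.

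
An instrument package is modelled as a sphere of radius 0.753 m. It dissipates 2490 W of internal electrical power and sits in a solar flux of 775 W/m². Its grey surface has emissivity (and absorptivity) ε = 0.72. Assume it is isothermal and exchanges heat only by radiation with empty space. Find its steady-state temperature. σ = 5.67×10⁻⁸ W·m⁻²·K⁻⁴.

At steady state, absorbed solar power + internal power = radiated power.
Absorbed: α·S·A_cross = 0.72·775·1.781 = 994.0 W (cross-section πr²).
Total input = 994.0 + 2490 = 3484 W.
Radiated: εσ·A_surf·T⁴ with A_surf = 4πr² = 7.125 m².
T⁴ = 3484/(0.72·5.67×10⁻⁸·7.125) = 1.198×10¹⁰ K⁴.

T ≈ 331 K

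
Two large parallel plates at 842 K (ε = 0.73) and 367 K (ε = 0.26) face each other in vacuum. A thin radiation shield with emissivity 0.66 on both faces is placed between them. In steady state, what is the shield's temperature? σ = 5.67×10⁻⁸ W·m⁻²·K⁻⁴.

In steady state the net flux on the hot side equals that on the cold side.
σ(T₁⁴−T_s⁴)/D₁ = σ(T_s⁴−T₂⁴)/D₂, with D₁ = 1/ε₁+1/ε_s−1 = 1.885, D₂ = 1/ε_s+1/ε₂−1 = 4.361.
Solve for T_s⁴: T_s⁴ = (D₂·T₁⁴ + D₁·T₂⁴)/(D₁+D₂) = 3.564×10¹¹ K⁴.

T_s ≈ 773 K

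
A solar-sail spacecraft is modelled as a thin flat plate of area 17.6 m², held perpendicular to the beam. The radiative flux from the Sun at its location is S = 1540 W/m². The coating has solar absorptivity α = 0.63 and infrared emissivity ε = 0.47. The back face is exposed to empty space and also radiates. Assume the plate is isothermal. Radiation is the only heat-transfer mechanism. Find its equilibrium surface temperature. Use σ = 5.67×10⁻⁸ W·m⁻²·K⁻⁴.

At equilibrium, absorbed power = emitted power.
Absorbing cross-section = A = 17.60 m²; emitting surface = 2A = 35.20 m² (ratio 2).
αS·A_cross = εσ·A_surf·T⁴  ⇒  T⁴ = αS/(ε·2σ).
T⁴ = 0.630·1540/(0.47·2·5.67×10⁻⁸) = 1.820×10¹⁰ K⁴.
T = (1.820×10¹⁰)^(1/4).

T ≈ 367 K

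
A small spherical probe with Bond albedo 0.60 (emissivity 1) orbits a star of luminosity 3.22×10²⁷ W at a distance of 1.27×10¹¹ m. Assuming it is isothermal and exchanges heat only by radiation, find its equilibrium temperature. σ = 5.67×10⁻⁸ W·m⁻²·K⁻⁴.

T ≈ 409 K

First find the stellar flux at distance d: S = L/(4πd²) = 3.22×10²⁷/(4π·(1.27×10¹¹)²) = 15890 W/m².
For an isothermal sphere, absorbed (1−a)S·πr² = emitted σ·4πr²·T⁴, so T⁴ = (1−a)S/(4σ).
T⁴ = 0.400·15890/(4·5.67×10⁻⁸) = 2.802×10¹⁰ K⁴.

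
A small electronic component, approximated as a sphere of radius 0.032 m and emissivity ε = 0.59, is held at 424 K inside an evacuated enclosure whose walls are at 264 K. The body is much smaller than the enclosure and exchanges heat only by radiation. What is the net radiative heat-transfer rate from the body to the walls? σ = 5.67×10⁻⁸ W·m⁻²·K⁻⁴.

For a small grey body in a large enclosure: P_net = εσA(T_body⁴ − T_wall⁴).
A = 4πr² = 0.01287 m²; T_body⁴ − T_wall⁴ = 3.232×10¹⁰ − 4.858×10⁹ = 2.746×10¹⁰ K⁴.
|P_net| = 0.59·5.67×10⁻⁸·0.01287·2.746×10¹⁰.

P_net ≈ 11.8 W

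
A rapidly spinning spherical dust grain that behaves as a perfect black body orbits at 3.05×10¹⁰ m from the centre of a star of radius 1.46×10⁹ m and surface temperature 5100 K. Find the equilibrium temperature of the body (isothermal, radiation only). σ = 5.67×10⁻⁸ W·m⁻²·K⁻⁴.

The star's surface emits σT_*⁴; at distance d the flux is S = σT_*⁴(R_*/d)².
S = 5.67×10⁻⁸·(5100)⁴·(1.46×10⁹/3.05×10¹⁰)² = 87900 W/m².
For an isothermal sphere T⁴ = (1−a)S/(4σ) = 3.875×10¹¹ K⁴.

T ≈ 789 K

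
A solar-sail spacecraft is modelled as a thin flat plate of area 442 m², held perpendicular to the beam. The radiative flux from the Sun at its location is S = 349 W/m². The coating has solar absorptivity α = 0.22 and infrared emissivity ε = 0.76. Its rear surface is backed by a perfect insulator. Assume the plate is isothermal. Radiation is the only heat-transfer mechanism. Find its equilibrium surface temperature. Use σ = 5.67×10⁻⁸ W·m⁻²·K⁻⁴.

At equilibrium, absorbed power = emitted power.
Absorbing cross-section = A = 442.0 m²; emitting surface = A = 442.0 m² (ratio 1).
αS·A_cross = εσ·A_surf·T⁴  ⇒  T⁴ = αS/(ε·1σ).
T⁴ = 0.220·349/(0.76·1·5.67×10⁻⁸) = 1.782×10⁹ K⁴.
T = (1.782×10⁹)^(1/4).

T ≈ 205 K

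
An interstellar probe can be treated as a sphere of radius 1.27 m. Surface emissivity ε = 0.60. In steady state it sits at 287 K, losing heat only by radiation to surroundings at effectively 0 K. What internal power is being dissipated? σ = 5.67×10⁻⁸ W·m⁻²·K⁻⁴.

Steady state: P = εσA T⁴.
A = 4πr² = 20.27 m²; T⁴ = (287)⁴ = 6.785×10⁹ K⁴.
P = 0.60 × 5.67×10⁻⁸ × 20.27 × 6.785×10⁹.

P ≈ 4680 W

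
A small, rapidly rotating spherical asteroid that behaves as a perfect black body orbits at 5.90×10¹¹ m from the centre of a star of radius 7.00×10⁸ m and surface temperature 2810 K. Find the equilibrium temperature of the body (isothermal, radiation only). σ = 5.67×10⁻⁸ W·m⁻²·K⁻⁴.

T ≈ 68.4 K

The star's surface emits σT_*⁴; at distance d the flux is S = σT_*⁴(R_*/d)².
S = 5.67×10⁻⁸·(2810)⁴·(7.00×10⁸/5.90×10¹¹)² = 4.976 W/m².
For an isothermal sphere T⁴ = (1−a)S/(4σ) = 2.194×10⁷ K⁴.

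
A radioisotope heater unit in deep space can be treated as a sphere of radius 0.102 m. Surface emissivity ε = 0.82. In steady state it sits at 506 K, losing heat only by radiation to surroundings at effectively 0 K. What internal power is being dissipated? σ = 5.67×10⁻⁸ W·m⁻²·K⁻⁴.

P ≈ 398 W

Steady state: P = εσA T⁴.
A = 4πr² = 0.1307 m²; T⁴ = (506)⁴ = 6.555×10¹⁰ K⁴.
P = 0.82 × 5.67×10⁻⁸ × 0.1307 × 6.555×10¹⁰.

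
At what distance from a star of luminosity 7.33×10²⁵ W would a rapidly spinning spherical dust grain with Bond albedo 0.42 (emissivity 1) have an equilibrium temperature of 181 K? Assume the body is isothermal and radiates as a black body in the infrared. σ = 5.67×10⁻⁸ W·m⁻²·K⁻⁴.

For an isothermal black-emitting sphere, (1−a)S·πr² = σ·4πr²·T⁴ ⇒ S = 4σT⁴/(1−a).
S = 4·5.67×10⁻⁸·(181)⁴/0.580 = 419.7 W/m².
Flux falls as S = L/(4πd²), so d = √(L/(4πS)) = √(7.33×10²⁵/(4π·419.7)).

d ≈ 1.18×10¹¹ m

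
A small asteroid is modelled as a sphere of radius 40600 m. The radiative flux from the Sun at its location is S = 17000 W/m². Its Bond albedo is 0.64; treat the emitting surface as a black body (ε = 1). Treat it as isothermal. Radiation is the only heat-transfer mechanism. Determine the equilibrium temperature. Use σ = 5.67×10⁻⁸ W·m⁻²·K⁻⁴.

T ≈ 405 K

At equilibrium, absorbed power = emitted power.
Absorbing cross-section = πr² = 5.178×10⁹ m²; emitting surface = 4πr² = 2.071×10¹⁰ m² (ratio 4).
(1−a)S·A_cross = εσ·A_surf·T⁴  ⇒  T⁴ = (1−a)S/(4σ).
T⁴ = 0.360·17000/(4·5.67×10⁻⁸) = 2.698×10¹⁰ K⁴.
T = (2.698×10¹⁰)^(1/4).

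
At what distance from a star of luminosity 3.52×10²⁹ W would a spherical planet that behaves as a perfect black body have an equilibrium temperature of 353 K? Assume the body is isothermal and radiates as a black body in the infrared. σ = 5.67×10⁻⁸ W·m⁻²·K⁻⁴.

For an isothermal black-emitting sphere, (1−a)S·πr² = σ·4πr²·T⁴ ⇒ S = 4σT⁴/(1−a).
S = 4·5.67×10⁻⁸·(353)⁴/1.00 = 3522 W/m².
Flux falls as S = L/(4πd²), so d = √(L/(4πS)) = √(3.52×10²⁹/(4π·3522)).

d ≈ 2.82×10¹² m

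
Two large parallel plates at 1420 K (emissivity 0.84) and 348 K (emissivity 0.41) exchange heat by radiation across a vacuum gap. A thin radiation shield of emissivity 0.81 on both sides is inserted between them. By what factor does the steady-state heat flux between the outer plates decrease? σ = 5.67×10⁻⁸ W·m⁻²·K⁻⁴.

Without shield: q₀ = σΔ(T⁴)/(1/ε₁+1/ε₂−1) with denominator 2.630.
With shield the two gaps are in series; the resistances add: (1/ε₁+1/ε_s−1)+(1/ε_s+1/ε₂−1) = 1.425+2.674 = 4.099.
Heat-flux ratio q₀/q = 4.099/2.630.

factor ≈ 1.56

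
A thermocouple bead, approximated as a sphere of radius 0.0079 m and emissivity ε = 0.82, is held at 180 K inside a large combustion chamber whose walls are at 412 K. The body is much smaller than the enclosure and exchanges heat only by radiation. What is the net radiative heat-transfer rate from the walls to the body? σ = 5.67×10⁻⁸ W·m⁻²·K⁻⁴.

P_net ≈ 1.01 W

For a small grey body in a large enclosure: P_net = εσA(T_body⁴ − T_wall⁴).
A = 4πr² = 7.843×10⁻⁴ m²; T_body⁴ − T_wall⁴ = 1.050×10⁹ − 2.881×10¹⁰ = -2.776×10¹⁰ K⁴.
|P_net| = 0.82·5.67×10⁻⁸·7.843×10⁻⁴·2.776×10¹⁰.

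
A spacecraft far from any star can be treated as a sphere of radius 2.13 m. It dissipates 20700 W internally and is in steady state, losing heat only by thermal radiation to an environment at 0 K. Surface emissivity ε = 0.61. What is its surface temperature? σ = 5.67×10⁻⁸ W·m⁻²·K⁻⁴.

Steady state: internal power = radiated power, P = εσA T⁴.
Radiating area A = 4πr² = 57.01 m².
T⁴ = P/(εσA) = 20700/(0.61·5.67×10⁻⁸·57.01) = 1.050×10¹⁰ K⁴.
T = (1.050×10¹⁰)^(1/4).

T ≈ 320 K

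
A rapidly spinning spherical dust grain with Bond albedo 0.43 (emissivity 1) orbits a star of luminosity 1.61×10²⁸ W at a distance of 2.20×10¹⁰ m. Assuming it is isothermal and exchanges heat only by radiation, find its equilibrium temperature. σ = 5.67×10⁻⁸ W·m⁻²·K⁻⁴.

T ≈ 1610 K

First find the stellar flux at distance d: S = L/(4πd²) = 1.61×10²⁸/(4π·(2.20×10¹⁰)²) = 2.647×10⁶ W/m².
For an isothermal sphere, absorbed (1−a)S·πr² = emitted σ·4πr²·T⁴, so T⁴ = (1−a)S/(4σ).
T⁴ = 0.570·2.647×10⁶/(4·5.67×10⁻⁸) = 6.653×10¹² K⁴.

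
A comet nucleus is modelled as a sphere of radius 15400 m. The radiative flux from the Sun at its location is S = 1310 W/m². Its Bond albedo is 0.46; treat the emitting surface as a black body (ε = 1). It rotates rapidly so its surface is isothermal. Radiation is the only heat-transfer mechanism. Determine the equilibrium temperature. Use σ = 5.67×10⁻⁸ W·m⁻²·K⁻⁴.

At equilibrium, absorbed power = emitted power.
Absorbing cross-section = πr² = 7.451×10⁸ m²; emitting surface = 4πr² = 2.980×10⁹ m² (ratio 4).
(1−a)S·A_cross = εσ·A_surf·T⁴  ⇒  T⁴ = (1−a)S/(4σ).
T⁴ = 0.540·1310/(4·5.67×10⁻⁸) = 3.119×10⁹ K⁴.
T = (3.119×10⁹)^(1/4).

T ≈ 236 K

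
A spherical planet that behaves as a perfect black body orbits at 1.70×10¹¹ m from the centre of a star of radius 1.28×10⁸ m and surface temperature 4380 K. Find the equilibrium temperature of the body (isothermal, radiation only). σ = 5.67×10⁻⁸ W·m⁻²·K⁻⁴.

T ≈ 85.0 K

The star's surface emits σT_*⁴; at distance d the flux is S = σT_*⁴(R_*/d)².
S = 5.67×10⁻⁸·(4380)⁴·(1.28×10⁸/1.70×10¹¹)² = 11.83 W/m².
For an isothermal sphere T⁴ = (1−a)S/(4σ) = 5.216×10⁷ K⁴.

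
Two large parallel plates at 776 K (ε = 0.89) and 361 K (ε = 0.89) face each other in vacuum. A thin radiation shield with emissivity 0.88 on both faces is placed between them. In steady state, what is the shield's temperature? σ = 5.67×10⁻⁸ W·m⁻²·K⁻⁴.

In steady state the net flux on the hot side equals that on the cold side.
σ(T₁⁴−T_s⁴)/D₁ = σ(T_s⁴−T₂⁴)/D₂, with D₁ = 1/ε₁+1/ε_s−1 = 1.260, D₂ = 1/ε_s+1/ε₂−1 = 1.260.
Solve for T_s⁴: T_s⁴ = (D₂·T₁⁴ + D₁·T₂⁴)/(D₁+D₂) = 1.898×10¹¹ K⁴.

T_s ≈ 660 K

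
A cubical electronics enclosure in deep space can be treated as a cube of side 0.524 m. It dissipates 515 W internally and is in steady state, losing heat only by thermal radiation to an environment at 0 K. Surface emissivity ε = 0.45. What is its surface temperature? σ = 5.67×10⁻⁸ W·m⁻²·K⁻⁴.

Steady state: internal power = radiated power, P = εσA T⁴.
Radiating area A = 6L² = 1.647 m².
T⁴ = P/(εσA) = 515/(0.45·5.67×10⁻⁸·1.647) = 1.225×10¹⁰ K⁴.
T = (1.225×10¹⁰)^(1/4).

T ≈ 333 K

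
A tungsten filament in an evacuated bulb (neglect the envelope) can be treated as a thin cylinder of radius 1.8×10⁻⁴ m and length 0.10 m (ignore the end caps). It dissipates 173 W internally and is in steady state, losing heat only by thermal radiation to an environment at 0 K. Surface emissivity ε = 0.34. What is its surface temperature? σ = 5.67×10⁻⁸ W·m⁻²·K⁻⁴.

T ≈ 2980 K

Steady state: internal power = radiated power, P = εσA T⁴.
Radiating area A = 2πrL = 1.131×10⁻⁴ m².
T⁴ = P/(εσA) = 173/(0.34·5.67×10⁻⁸·1.131×10⁻⁴) = 7.935×10¹³ K⁴.
T = (7.935×10¹³)^(1/4).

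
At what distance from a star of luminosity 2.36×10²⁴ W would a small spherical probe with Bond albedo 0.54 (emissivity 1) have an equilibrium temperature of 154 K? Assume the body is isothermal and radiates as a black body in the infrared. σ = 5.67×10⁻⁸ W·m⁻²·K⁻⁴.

d ≈ 2.60×10¹⁰ m

For an isothermal black-emitting sphere, (1−a)S·πr² = σ·4πr²·T⁴ ⇒ S = 4σT⁴/(1−a).
S = 4·5.67×10⁻⁸·(154)⁴/0.460 = 277.3 W/m².
Flux falls as S = L/(4πd²), so d = √(L/(4πS)) = √(2.36×10²⁴/(4π·277.3)).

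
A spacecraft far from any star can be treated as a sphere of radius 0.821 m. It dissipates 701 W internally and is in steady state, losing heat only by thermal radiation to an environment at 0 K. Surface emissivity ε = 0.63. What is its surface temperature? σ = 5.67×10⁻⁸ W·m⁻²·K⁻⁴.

T ≈ 219 K

Steady state: internal power = radiated power, P = εσA T⁴.
Radiating area A = 4πr² = 8.470 m².
T⁴ = P/(εσA) = 701/(0.63·5.67×10⁻⁸·8.470) = 2.317×10⁹ K⁴.
T = (2.317×10⁹)^(1/4).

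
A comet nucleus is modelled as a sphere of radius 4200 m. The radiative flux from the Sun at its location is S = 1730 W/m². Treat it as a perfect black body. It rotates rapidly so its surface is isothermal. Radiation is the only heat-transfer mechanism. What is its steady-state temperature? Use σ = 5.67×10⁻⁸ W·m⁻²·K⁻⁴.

At equilibrium, absorbed power = emitted power.
Absorbing cross-section = πr² = 5.542×10⁷ m²; emitting surface = 4πr² = 2.217×10⁸ m² (ratio 4).
S·A_cross = εσ·A_surf·T⁴  ⇒  T⁴ = S/(4σ).
T⁴ = 1.00·1730/(4·5.67×10⁻⁸) = 7.628×10⁹ K⁴.
T = (7.628×10⁹)^(1/4).

T ≈ 296 K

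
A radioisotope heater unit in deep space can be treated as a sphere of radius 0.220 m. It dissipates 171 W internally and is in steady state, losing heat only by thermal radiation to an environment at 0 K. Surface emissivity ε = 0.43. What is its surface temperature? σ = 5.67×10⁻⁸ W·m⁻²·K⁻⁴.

T ≈ 328 K

Steady state: internal power = radiated power, P = εσA T⁴.
Radiating area A = 4πr² = 0.6082 m².
T⁴ = P/(εσA) = 171/(0.43·5.67×10⁻⁸·0.6082) = 1.153×10¹⁰ K⁴.
T = (1.153×10¹⁰)^(1/4).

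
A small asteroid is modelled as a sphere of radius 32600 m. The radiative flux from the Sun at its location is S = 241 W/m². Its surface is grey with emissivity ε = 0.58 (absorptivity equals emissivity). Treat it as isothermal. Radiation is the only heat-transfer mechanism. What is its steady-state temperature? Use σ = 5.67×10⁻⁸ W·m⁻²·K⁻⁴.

T ≈ 181 K

At equilibrium, absorbed power = emitted power.
Absorbing cross-section = πr² = 3.339×10⁹ m²; emitting surface = 4πr² = 1.336×10¹⁰ m² (ratio 4).
εS·A_cross = εσ·A_surf·T⁴  ⇒  T⁴ = S/(4σ)   (ε cancels).
T⁴ = 241/(4·5.67×10⁻⁸) = 1.063×10⁹ K⁴.
T = (1.063×10⁹)^(1/4).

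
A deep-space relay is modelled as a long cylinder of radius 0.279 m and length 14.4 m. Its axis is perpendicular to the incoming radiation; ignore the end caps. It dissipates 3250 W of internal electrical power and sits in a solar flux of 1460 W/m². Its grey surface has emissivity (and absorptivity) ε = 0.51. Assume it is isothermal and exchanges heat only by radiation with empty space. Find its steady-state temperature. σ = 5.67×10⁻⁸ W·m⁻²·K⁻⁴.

At steady state, absorbed solar power + internal power = radiated power.
Absorbed: α·S·A_cross = 0.51·1460·8.035 = 5983 W (cross-section 2rL).
Total input = 5983 + 3250 = 9233 W.
Radiated: εσ·A_surf·T⁴ with A_surf = 2πrL = 25.24 m².
T⁴ = 9233/(0.51·5.67×10⁻⁸·25.24) = 1.265×10¹⁰ K⁴.

T ≈ 335 K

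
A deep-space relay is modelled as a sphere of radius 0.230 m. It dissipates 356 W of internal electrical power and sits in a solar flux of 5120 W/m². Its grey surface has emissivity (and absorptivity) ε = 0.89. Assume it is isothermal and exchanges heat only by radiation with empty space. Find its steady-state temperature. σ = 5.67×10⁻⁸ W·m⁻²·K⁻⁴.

At steady state, absorbed solar power + internal power = radiated power.
Absorbed: α·S·A_cross = 0.89·5120·0.1662 = 757.3 W (cross-section πr²).
Total input = 757.3 + 356 = 1113 W.
Radiated: εσ·A_surf·T⁴ with A_surf = 4πr² = 0.6648 m².
T⁴ = 1113/(0.89·5.67×10⁻⁸·0.6648) = 3.319×10¹⁰ K⁴.

T ≈ 427 K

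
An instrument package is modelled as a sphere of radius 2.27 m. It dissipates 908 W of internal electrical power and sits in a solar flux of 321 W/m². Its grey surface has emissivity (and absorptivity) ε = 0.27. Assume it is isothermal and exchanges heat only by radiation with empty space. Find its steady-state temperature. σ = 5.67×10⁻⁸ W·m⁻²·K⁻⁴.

At steady state, absorbed solar power + internal power = radiated power.
Absorbed: α·S·A_cross = 0.27·321·16.19 = 1403 W (cross-section πr²).
Total input = 1403 + 908 = 2311 W.
Radiated: εσ·A_surf·T⁴ with A_surf = 4πr² = 64.75 m².
T⁴ = 2311/(0.27·5.67×10⁻⁸·64.75) = 2.331×10⁹ K⁴.

T ≈ 220 K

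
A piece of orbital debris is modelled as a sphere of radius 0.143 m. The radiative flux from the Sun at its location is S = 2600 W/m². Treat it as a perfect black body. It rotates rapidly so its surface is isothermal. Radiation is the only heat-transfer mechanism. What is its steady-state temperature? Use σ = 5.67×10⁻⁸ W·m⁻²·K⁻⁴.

T ≈ 327 K

At equilibrium, absorbed power = emitted power.
Absorbing cross-section = πr² = 0.06424 m²; emitting surface = 4πr² = 0.2570 m² (ratio 4).
S·A_cross = εσ·A_surf·T⁴  ⇒  T⁴ = S/(4σ).
T⁴ = 1.00·2600/(4·5.67×10⁻⁸) = 1.146×10¹⁰ K⁴.
T = (1.146×10¹⁰)^(1/4).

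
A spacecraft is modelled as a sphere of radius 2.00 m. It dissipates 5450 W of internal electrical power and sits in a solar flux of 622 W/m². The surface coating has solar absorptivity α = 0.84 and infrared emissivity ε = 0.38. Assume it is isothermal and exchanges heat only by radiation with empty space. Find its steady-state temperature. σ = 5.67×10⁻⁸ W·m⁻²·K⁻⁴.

At steady state, absorbed solar power + internal power = radiated power.
Absorbed: α·S·A_cross = 0.84·622·12.57 = 6566 W (cross-section πr²).
Total input = 6566 + 5450 = 12020 W.
Radiated: εσ·A_surf·T⁴ with A_surf = 4πr² = 50.27 m².
T⁴ = 12020/(0.38·5.67×10⁻⁸·50.27) = 1.109×10¹⁰ K⁴.

T ≈ 325 K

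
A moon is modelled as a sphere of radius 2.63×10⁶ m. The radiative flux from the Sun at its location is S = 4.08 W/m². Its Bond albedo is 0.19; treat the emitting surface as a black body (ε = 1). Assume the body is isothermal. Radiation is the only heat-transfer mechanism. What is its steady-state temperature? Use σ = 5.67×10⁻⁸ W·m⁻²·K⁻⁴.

At equilibrium, absorbed power = emitted power.
Absorbing cross-section = πr² = 2.173×10¹³ m²; emitting surface = 4πr² = 8.692×10¹³ m² (ratio 4).
(1−a)S·A_cross = εσ·A_surf·T⁴  ⇒  T⁴ = (1−a)S/(4σ).
T⁴ = 0.810·4.08/(4·5.67×10⁻⁸) = 1.457×10⁷ K⁴.
T = (1.457×10⁷)^(1/4).

T ≈ 61.8 K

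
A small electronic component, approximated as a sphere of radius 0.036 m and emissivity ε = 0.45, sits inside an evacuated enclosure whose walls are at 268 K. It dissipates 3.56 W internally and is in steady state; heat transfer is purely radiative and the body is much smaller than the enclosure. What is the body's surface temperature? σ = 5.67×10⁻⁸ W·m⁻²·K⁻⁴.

For a small grey body in a large enclosure, net radiated power = εσA(T⁴ − T_w⁴).
Steady state: P = εσA(T⁴ − T_w⁴) with A = 4πr² = 0.01629 m².
T⁴ = P/(εσA) + T_w⁴ = 3.56/(0.45·5.67×10⁻⁸·0.01629) + (268)⁴
    = 8.567×10⁹ + 5.159×10⁹ = 1.373×10¹⁰ K⁴.

T ≈ 342 K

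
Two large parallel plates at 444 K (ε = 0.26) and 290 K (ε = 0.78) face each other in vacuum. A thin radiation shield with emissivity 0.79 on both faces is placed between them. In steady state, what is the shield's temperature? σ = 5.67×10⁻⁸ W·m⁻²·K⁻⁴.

In steady state the net flux on the hot side equals that on the cold side.
σ(T₁⁴−T_s⁴)/D₁ = σ(T_s⁴−T₂⁴)/D₂, with D₁ = 1/ε₁+1/ε_s−1 = 4.112, D₂ = 1/ε_s+1/ε₂−1 = 1.548.
Solve for T_s⁴: T_s⁴ = (D₂·T₁⁴ + D₁·T₂⁴)/(D₁+D₂) = 1.577×10¹⁰ K⁴.

T_s ≈ 354 K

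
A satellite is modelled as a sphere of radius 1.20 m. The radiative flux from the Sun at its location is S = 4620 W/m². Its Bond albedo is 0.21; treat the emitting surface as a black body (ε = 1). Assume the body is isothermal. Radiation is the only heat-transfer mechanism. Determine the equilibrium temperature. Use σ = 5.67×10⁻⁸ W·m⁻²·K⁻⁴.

T ≈ 356 K

At equilibrium, absorbed power = emitted power.
Absorbing cross-section = πr² = 4.524 m²; emitting surface = 4πr² = 18.10 m² (ratio 4).
(1−a)S·A_cross = εσ·A_surf·T⁴  ⇒  T⁴ = (1−a)S/(4σ).
T⁴ = 0.790·4620/(4·5.67×10⁻⁸) = 1.609×10¹⁰ K⁴.
T = (1.609×10¹⁰)^(1/4).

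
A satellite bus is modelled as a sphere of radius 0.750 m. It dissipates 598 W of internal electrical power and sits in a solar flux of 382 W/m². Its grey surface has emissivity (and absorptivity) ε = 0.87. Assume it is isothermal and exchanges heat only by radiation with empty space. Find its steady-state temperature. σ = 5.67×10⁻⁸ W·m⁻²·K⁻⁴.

T ≈ 241 K

At steady state, absorbed solar power + internal power = radiated power.
Absorbed: α·S·A_cross = 0.87·382·1.767 = 587.3 W (cross-section πr²).
Total input = 587.3 + 598 = 1185 W.
Radiated: εσ·A_surf·T⁴ with A_surf = 4πr² = 7.069 m².
T⁴ = 1185/(0.87·5.67×10⁻⁸·7.069) = 3.399×10⁹ K⁴.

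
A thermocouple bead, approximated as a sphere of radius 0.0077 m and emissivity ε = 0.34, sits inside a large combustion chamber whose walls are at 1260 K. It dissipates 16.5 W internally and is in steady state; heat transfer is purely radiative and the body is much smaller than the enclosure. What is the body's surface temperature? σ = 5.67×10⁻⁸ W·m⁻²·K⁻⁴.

For a small grey body in a large enclosure, net radiated power = εσA(T⁴ − T_w⁴).
Steady state: P = εσA(T⁴ − T_w⁴) with A = 4πr² = 7.451×10⁻⁴ m².
T⁴ = P/(εσA) + T_w⁴ = 16.5/(0.34·5.67×10⁻⁸·7.451×10⁻⁴) + (1260)⁴
    = 1.149×10¹² + 2.520×10¹² = 3.669×10¹² K⁴.

T ≈ 1380 K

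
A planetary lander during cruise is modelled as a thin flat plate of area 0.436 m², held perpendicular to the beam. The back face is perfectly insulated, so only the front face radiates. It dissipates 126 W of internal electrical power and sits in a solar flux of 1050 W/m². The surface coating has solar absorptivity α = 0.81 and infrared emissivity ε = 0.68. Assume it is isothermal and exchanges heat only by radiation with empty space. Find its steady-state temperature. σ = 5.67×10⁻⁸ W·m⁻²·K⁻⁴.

At steady state, absorbed solar power + internal power = radiated power.
Absorbed: α·S·A_cross = 0.81·1050·0.4360 = 370.8 W (cross-section A).
Total input = 370.8 + 126 = 496.8 W.
Radiated: εσ·A_surf·T⁴ with A_surf = A = 0.4360 m².
T⁴ = 496.8/(0.68·5.67×10⁻⁸·0.4360) = 2.955×10¹⁰ K⁴.

T ≈ 415 K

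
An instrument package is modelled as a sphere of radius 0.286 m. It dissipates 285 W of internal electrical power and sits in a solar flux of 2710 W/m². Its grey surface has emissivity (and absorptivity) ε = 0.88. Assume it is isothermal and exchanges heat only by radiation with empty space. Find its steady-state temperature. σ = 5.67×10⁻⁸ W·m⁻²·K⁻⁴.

T ≈ 364 K

At steady state, absorbed solar power + internal power = radiated power.
Absorbed: α·S·A_cross = 0.88·2710·0.2570 = 612.8 W (cross-section πr²).
Total input = 612.8 + 285 = 897.8 W.
Radiated: εσ·A_surf·T⁴ with A_surf = 4πr² = 1.028 m².
T⁴ = 897.8/(0.88·5.67×10⁻⁸·1.028) = 1.751×10¹⁰ K⁴.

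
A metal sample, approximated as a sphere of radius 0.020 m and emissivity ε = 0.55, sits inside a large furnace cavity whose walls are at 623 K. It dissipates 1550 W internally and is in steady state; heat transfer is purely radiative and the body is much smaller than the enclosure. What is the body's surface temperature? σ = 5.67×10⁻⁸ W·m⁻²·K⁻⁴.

For a small grey body in a large enclosure, net radiated power = εσA(T⁴ − T_w⁴).
Steady state: P = εσA(T⁴ − T_w⁴) with A = 4πr² = 0.005027 m².
T⁴ = P/(εσA) + T_w⁴ = 1550/(0.55·5.67×10⁻⁸·0.005027) + (623)⁴
    = 9.888×10¹² + 1.506×10¹¹ = 1.004×10¹³ K⁴.

T ≈ 1780 K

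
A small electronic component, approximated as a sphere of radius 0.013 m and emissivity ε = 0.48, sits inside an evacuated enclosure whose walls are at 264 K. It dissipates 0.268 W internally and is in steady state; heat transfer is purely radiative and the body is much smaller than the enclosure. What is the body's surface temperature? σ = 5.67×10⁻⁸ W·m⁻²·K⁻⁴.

For a small grey body in a large enclosure, net radiated power = εσA(T⁴ − T_w⁴).
Steady state: P = εσA(T⁴ − T_w⁴) with A = 4πr² = 0.002124 m².
T⁴ = P/(εσA) + T_w⁴ = 0.268/(0.48·5.67×10⁻⁸·0.002124) + (264)⁴
    = 4.637×10⁹ + 4.858×10⁹ = 9.494×10⁹ K⁴.

T ≈ 312 K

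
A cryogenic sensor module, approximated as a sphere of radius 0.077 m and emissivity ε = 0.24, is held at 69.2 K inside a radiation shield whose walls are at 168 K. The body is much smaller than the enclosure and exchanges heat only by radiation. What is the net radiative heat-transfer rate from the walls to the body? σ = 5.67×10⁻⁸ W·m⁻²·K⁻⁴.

For a small grey body in a large enclosure: P_net = εσA(T_body⁴ − T_wall⁴).
A = 4πr² = 0.07451 m²; T_body⁴ − T_wall⁴ = 2.293×10⁷ − 7.966×10⁸ = -7.737×10⁸ K⁴.
|P_net| = 0.24·5.67×10⁻⁸·0.07451·7.737×10⁸.

P_net ≈ 0.784 W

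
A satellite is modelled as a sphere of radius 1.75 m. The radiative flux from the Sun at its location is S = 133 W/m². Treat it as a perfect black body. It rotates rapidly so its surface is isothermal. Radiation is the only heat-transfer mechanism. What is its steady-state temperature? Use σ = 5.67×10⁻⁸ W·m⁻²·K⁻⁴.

At equilibrium, absorbed power = emitted power.
Absorbing cross-section = πr² = 9.621 m²; emitting surface = 4πr² = 38.48 m² (ratio 4).
S·A_cross = εσ·A_surf·T⁴  ⇒  T⁴ = S/(4σ).
T⁴ = 1.00·133/(4·5.67×10⁻⁸) = 5.864×10⁸ K⁴.
T = (5.864×10⁸)^(1/4).

T ≈ 156 K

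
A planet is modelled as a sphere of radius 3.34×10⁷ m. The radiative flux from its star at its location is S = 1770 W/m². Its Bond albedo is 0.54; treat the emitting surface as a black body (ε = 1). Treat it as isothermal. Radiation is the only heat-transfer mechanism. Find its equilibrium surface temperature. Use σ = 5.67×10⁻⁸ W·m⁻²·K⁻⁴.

T ≈ 245 K

At equilibrium, absorbed power = emitted power.
Absorbing cross-section = πr² = 3.505×10¹⁵ m²; emitting surface = 4πr² = 1.402×10¹⁶ m² (ratio 4).
(1−a)S·A_cross = εσ·A_surf·T⁴  ⇒  T⁴ = (1−a)S/(4σ).
T⁴ = 0.460·1770/(4·5.67×10⁻⁸) = 3.590×10⁹ K⁴.
T = (3.590×10⁹)^(1/4).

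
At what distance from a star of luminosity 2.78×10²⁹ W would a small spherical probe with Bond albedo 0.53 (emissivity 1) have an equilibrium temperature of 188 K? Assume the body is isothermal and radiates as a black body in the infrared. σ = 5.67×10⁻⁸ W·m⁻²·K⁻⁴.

d ≈ 6.06×10¹² m

For an isothermal black-emitting sphere, (1−a)S·πr² = σ·4πr²·T⁴ ⇒ S = 4σT⁴/(1−a).
S = 4·5.67×10⁻⁸·(188)⁴/0.470 = 602.8 W/m².
Flux falls as S = L/(4πd²), so d = √(L/(4πS)) = √(2.78×10²⁹/(4π·602.8)).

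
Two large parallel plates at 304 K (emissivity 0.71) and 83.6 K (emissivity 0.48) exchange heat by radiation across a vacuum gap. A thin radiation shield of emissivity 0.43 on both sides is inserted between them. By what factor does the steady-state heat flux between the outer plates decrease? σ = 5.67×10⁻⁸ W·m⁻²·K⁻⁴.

factor ≈ 2.47

Without shield: q₀ = σΔ(T⁴)/(1/ε₁+1/ε₂−1) with denominator 2.492.
With shield the two gaps are in series; the resistances add: (1/ε₁+1/ε_s−1)+(1/ε_s+1/ε₂−1) = 2.734+3.409 = 6.143.
Heat-flux ratio q₀/q = 6.143/2.492.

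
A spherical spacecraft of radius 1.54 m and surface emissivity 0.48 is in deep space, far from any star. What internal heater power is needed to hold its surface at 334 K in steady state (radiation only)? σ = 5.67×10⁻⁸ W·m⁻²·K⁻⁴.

P ≈ 10100 W

P = εσ·4πr²·T⁴.
4πr² = 29.80 m²; T⁴ = 1.244×10¹⁰ K⁴.
P = 0.48·5.67×10⁻⁸·29.80·1.244×10¹⁰.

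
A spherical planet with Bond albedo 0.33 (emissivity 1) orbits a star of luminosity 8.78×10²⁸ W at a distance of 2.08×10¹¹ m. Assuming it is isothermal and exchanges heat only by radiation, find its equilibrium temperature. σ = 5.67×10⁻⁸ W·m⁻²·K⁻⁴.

First find the stellar flux at distance d: S = L/(4πd²) = 8.78×10²⁸/(4π·(2.08×10¹¹)²) = 1.615×10⁵ W/m².
For an isothermal sphere, absorbed (1−a)S·πr² = emitted σ·4πr²·T⁴, so T⁴ = (1−a)S/(4σ).
T⁴ = 0.670·1.615×10⁵/(4·5.67×10⁻⁸) = 4.771×10¹¹ K⁴.

T ≈ 831 K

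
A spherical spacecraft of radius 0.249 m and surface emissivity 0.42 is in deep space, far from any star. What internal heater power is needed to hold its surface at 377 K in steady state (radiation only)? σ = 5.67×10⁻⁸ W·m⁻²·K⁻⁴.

P = εσ·4πr²·T⁴.
4πr² = 0.7791 m²; T⁴ = 2.020×10¹⁰ K⁴.
P = 0.42·5.67×10⁻⁸·0.7791·2.020×10¹⁰.

P ≈ 375 W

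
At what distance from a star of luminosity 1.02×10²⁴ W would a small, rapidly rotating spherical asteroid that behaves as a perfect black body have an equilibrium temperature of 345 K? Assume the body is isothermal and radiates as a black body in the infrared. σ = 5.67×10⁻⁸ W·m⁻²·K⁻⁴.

For an isothermal black-emitting sphere, (1−a)S·πr² = σ·4πr²·T⁴ ⇒ S = 4σT⁴/(1−a).
S = 4·5.67×10⁻⁸·(345)⁴/1.00 = 3213 W/m².
Flux falls as S = L/(4πd²), so d = √(L/(4πS)) = √(1.02×10²⁴/(4π·3213)).

d ≈ 5.03×10⁹ m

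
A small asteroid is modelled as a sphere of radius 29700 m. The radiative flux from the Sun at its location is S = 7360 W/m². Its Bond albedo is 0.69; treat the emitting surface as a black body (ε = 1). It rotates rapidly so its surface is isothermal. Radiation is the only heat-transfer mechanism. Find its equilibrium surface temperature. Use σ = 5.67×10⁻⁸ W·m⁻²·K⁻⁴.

At equilibrium, absorbed power = emitted power.
Absorbing cross-section = πr² = 2.771×10⁹ m²; emitting surface = 4πr² = 1.108×10¹⁰ m² (ratio 4).
(1−a)S·A_cross = εσ·A_surf·T⁴  ⇒  T⁴ = (1−a)S/(4σ).
T⁴ = 0.310·7360/(4·5.67×10⁻⁸) = 1.006×10¹⁰ K⁴.
T = (1.006×10¹⁰)^(1/4).

T ≈ 317 K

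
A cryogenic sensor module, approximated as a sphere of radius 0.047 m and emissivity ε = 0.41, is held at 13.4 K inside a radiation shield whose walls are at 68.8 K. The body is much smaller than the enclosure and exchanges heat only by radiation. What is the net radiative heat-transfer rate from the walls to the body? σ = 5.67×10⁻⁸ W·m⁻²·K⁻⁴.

P_net ≈ 0.0144 W

For a small grey body in a large enclosure: P_net = εσA(T_body⁴ − T_wall⁴).
A = 4πr² = 0.02776 m²; T_body⁴ − T_wall⁴ = 32240 − 2.241×10⁷ = -2.237×10⁷ K⁴.
|P_net| = 0.41·5.67×10⁻⁸·0.02776·2.237×10⁷.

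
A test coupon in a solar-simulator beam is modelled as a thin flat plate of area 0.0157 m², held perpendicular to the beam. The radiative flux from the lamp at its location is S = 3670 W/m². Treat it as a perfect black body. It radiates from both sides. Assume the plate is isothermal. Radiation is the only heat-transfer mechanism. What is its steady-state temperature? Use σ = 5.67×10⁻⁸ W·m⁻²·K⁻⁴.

T ≈ 424 K

At equilibrium, absorbed power = emitted power.
Absorbing cross-section = A = 0.01570 m²; emitting surface = 2A = 0.03140 m² (ratio 2).
S·A_cross = εσ·A_surf·T⁴  ⇒  T⁴ = S/(2σ).
T⁴ = 1.00·3670/(2·5.67×10⁻⁸) = 3.236×10¹⁰ K⁴.
T = (3.236×10¹⁰)^(1/4).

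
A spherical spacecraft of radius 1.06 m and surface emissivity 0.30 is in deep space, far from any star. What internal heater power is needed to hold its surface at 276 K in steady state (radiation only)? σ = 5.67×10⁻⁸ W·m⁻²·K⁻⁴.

P ≈ 1390 W

P = εσ·4πr²·T⁴.
4πr² = 14.12 m²; T⁴ = 5.803×10⁹ K⁴.
P = 0.30·5.67×10⁻⁸·14.12·5.803×10⁹.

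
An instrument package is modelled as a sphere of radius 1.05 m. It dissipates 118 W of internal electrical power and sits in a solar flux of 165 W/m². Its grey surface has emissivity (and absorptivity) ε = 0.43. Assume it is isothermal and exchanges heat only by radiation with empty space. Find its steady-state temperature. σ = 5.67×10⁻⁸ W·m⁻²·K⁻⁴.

At steady state, absorbed solar power + internal power = radiated power.
Absorbed: α·S·A_cross = 0.43·165·3.464 = 245.7 W (cross-section πr²).
Total input = 245.7 + 118 = 363.7 W.
Radiated: εσ·A_surf·T⁴ with A_surf = 4πr² = 13.85 m².
T⁴ = 363.7/(0.43·5.67×10⁻⁸·13.85) = 1.077×10⁹ K⁴.

T ≈ 181 K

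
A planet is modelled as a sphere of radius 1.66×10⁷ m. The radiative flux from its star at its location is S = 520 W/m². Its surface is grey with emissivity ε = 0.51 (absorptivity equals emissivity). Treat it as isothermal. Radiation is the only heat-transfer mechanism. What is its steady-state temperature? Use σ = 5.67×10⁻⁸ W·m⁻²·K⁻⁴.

At equilibrium, absorbed power = emitted power.
Absorbing cross-section = πr² = 8.657×10¹⁴ m²; emitting surface = 4πr² = 3.463×10¹⁵ m² (ratio 4).
εS·A_cross = εσ·A_surf·T⁴  ⇒  T⁴ = S/(4σ)   (ε cancels).
T⁴ = 520/(4·5.67×10⁻⁸) = 2.293×10⁹ K⁴.
T = (2.293×10⁹)^(1/4).

T ≈ 219 K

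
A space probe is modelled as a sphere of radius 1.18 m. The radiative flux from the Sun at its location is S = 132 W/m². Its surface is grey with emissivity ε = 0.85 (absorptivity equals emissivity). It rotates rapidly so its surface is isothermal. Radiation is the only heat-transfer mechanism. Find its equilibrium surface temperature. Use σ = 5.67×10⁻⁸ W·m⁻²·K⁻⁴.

T ≈ 155 K

At equilibrium, absorbed power = emitted power.
Absorbing cross-section = πr² = 4.374 m²; emitting surface = 4πr² = 17.50 m² (ratio 4).
εS·A_cross = εσ·A_surf·T⁴  ⇒  T⁴ = S/(4σ)   (ε cancels).
T⁴ = 132/(4·5.67×10⁻⁸) = 5.820×10⁸ K⁴.
T = (5.820×10⁸)^(1/4).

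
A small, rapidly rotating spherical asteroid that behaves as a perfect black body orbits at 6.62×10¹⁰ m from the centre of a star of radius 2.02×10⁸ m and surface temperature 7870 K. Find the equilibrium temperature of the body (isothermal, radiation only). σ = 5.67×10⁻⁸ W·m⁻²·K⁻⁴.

The star's surface emits σT_*⁴; at distance d the flux is S = σT_*⁴(R_*/d)².
S = 5.67×10⁻⁸·(7870)⁴·(2.02×10⁸/6.62×10¹⁰)² = 2025 W/m².
For an isothermal sphere T⁴ = (1−a)S/(4σ) = 8.929×10⁹ K⁴.

T ≈ 307 K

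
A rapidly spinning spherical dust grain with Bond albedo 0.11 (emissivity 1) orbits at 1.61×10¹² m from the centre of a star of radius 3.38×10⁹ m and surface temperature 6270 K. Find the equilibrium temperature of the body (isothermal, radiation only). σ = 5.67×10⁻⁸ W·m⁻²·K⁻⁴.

The star's surface emits σT_*⁴; at distance d the flux is S = σT_*⁴(R_*/d)².
S = 5.67×10⁻⁸·(6270)⁴·(3.38×10⁹/1.61×10¹²)² = 386.2 W/m².
For an isothermal sphere T⁴ = (1−a)S/(4σ) = 1.516×10⁹ K⁴.

T ≈ 197 K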